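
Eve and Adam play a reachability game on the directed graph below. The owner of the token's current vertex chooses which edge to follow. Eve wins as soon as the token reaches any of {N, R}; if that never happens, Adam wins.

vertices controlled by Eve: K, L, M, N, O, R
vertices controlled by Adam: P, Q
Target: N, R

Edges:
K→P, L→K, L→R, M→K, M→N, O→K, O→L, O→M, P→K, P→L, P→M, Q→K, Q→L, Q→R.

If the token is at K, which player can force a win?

Adam

A0 = {N, R}
A1: add {L, M} — L (Eve) has L→R; M (Eve) has M→N.
A2: add {O} — O (Eve) has O→L.
A3 = A2; e.g. K (Eve) has no edge into A2. Fixed point.
K never enters the attractor, so Adam can avoid the target forever.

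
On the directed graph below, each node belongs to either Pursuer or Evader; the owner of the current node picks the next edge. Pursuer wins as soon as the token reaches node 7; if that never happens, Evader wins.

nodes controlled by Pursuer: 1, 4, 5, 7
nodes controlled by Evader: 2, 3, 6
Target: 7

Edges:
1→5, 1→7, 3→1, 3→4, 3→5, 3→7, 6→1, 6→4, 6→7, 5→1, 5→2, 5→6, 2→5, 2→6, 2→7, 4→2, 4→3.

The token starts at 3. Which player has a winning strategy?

Evader

A0 = {7}
A1: add {1} — 1 (Pursuer) has 1→7.
A2: add {5} — 5 (Pursuer) has 5→1.
A3 = A2; e.g. 2 (Evader) can still go to 6. Fixed point.
3 never enters the attractor, so Evader can avoid the target forever.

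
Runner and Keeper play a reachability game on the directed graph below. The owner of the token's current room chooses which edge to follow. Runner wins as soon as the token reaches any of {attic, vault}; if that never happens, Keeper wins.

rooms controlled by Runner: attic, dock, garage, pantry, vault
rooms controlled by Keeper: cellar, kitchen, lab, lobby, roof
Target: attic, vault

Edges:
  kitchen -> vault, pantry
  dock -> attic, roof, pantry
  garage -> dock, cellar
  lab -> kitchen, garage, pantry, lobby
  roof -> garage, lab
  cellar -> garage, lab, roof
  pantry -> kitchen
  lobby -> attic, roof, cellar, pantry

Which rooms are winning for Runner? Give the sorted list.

A0 = {attic, vault}
A1: add {dock} — dock (Runner) has dock→attic.
A2: add {garage} — garage (Runner) has garage→dock.
A3 = A2; e.g. kitchen (Keeper) can still go to pantry. Fixed point.
Runner's winning region = {attic, dock, garage, vault}.

attic, dock, garage, vault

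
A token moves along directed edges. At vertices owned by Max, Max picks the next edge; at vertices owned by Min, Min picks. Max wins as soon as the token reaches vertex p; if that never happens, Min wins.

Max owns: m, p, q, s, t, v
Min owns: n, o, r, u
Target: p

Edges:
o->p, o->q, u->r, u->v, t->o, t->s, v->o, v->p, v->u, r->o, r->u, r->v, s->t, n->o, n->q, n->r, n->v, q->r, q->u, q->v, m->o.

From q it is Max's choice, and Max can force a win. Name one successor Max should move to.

v

A0 = {p}
A1: add {v} — v (Max) has v→p.
A2: add {q} — q (Max) has q→v.
A3: add {o} — o (Min): all of {p, q} already in.
A4: add {m, t} — m (Max) has m→o; t (Max) has t→o.
A5: add {s} — s (Max) has s→t.
A6 = A5; e.g. n (Min) can still go to r. Fixed point.
From q, successor v is in the attractor (rank 1); the other successors r, u are not.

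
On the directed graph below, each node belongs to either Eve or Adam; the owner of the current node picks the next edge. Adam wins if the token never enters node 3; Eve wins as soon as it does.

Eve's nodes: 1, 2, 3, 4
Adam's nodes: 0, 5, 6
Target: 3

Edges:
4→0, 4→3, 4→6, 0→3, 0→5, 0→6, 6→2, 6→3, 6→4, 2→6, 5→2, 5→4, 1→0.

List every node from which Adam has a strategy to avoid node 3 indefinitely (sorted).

A0 = {3}
A1: add {4} — 4 (Eve) has 4→3.
A2 = A1; e.g. 0 (Adam) can still go to 5. Fixed point.
Eve's attractor = {3, 4}; Adam avoids the target exactly from the complement.

0, 1, 2, 5, 6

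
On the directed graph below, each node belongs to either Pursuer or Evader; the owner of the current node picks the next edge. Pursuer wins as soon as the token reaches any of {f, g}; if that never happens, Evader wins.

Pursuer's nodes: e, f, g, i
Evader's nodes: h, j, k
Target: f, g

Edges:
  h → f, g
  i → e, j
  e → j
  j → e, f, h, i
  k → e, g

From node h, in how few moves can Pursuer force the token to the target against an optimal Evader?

A0 = {f, g}
A1: add {h} — h (Evader): all of {f, g} already in.
A2 = A1; e.g. e (Pursuer) has no edge into A1. Fixed point.
h enters the attractor at level 1, so Pursuer can force the target in 1 move from there.

1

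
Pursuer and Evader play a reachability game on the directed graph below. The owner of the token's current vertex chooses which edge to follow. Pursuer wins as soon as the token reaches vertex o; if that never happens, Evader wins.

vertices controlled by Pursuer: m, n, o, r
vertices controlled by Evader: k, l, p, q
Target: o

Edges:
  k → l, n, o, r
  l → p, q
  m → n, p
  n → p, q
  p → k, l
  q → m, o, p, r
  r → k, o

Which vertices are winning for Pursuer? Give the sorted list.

A0 = {o}
A1: add {r} — r (Pursuer) has r→o.
A2 = A1; e.g. k (Evader) can still go to l. Fixed point.
Pursuer's winning region = {o, r}.

o, r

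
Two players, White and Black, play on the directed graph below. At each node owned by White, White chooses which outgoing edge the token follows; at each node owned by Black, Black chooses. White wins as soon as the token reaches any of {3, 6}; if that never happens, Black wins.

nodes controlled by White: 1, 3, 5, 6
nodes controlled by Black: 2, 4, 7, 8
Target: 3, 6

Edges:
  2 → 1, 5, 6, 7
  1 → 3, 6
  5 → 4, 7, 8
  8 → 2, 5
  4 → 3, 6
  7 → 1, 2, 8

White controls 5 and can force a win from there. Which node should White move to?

4

A0 = {3, 6}
A1: add {1, 4} — 1 (White) has 1→3; 4 (Black): all of {3, 6} already in.
A2: add {5} — 5 (White) has 5→4.
A3 = A2; e.g. 2 (Black) can still go to 7. Fixed point.
From 5, successor 4 is in the attractor (rank 1); the other successors 7, 8 are not.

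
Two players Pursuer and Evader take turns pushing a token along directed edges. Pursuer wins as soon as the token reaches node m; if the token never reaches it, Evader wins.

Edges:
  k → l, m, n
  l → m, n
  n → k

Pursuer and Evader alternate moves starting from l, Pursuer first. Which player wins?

Track states (vertex, player-to-move).
A0 = {(m,Pursuer), (m,Evader)}
A1: add {(k,Pursuer), (l,Pursuer)}.
(l,Pursuer) ∈ A1 ⇒ Pursuer forces the target.

Pursuer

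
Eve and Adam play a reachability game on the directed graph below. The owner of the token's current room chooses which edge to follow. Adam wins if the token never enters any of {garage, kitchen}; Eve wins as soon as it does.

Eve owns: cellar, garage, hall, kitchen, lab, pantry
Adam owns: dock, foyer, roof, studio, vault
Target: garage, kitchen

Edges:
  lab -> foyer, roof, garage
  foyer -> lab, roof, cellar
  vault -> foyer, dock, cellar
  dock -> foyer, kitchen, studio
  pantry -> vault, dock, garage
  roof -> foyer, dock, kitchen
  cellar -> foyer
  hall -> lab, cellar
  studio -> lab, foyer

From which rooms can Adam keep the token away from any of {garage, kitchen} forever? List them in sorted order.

cellar, dock, foyer, roof, studio, vault

A0 = {garage, kitchen}
A1: add {lab, pantry} — lab (Eve) has lab→garage; pantry (Eve) has pantry→garage.
A2: add {hall} — hall (Eve) has hall→lab.
A3 = A2; e.g. foyer (Adam) can still go to roof. Fixed point.
Eve's attractor = {garage, hall, kitchen, lab, pantry}; Adam avoids the target exactly from the complement.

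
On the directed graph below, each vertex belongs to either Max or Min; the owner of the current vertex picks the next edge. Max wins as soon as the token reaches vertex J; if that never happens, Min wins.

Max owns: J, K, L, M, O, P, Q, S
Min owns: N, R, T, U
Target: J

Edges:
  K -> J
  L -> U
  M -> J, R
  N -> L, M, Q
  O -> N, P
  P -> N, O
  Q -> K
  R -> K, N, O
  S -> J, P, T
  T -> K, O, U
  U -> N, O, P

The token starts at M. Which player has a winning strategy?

Max

A0 = {J}
A1: add {K, M, S} — K (Max) has K→J; M (Max) has M→J; S (Max) has S→J.
M ∈ A1, so Max can force the target.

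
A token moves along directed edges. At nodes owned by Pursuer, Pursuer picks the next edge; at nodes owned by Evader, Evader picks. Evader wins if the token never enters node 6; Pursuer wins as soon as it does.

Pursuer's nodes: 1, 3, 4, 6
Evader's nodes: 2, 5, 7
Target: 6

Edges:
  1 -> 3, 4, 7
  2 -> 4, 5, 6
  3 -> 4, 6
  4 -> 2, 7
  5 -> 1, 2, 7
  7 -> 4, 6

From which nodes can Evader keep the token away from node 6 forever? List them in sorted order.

A0 = {6}
A1: add {3} — 3 (Pursuer) has 3→6.
A2: add {1} — 1 (Pursuer) has 1→3.
A3 = A2; e.g. 2 (Evader) can still go to 4. Fixed point.
Pursuer's attractor = {1, 3, 6}; Evader avoids the target exactly from the complement.

2, 4, 5, 7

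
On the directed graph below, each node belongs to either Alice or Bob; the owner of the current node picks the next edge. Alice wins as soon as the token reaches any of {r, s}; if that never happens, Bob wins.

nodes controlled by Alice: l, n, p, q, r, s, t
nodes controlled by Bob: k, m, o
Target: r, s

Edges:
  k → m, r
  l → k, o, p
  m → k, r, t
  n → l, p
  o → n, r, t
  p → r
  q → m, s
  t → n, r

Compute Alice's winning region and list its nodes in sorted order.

l, n, o, p, q, r, s, t

A0 = {r, s}
A1: add {p, q, t} — p (Alice) has p→r; q (Alice) has q→s; t (Alice) has t→r.
A2: add {l, n} — l (Alice) has l→p; n (Alice) has n→p.
A3: add {o} — o (Bob): all of {n, r, t} already in.
A4 = A3; e.g. k (Bob) can still go to m. Fixed point.
Alice's winning region = {l, n, o, p, q, r, s, t}.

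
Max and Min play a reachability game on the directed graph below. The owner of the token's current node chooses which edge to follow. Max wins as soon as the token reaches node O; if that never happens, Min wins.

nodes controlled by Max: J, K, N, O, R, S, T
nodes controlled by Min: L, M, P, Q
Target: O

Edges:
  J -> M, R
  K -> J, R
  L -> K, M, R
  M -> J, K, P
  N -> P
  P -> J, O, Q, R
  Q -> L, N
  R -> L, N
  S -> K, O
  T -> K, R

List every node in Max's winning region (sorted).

O, S

A0 = {O}
A1: add {S} — S (Max) has S→O.
A2 = A1; e.g. J (Max) has no edge into A1. Fixed point.
Max's winning region = {O, S}.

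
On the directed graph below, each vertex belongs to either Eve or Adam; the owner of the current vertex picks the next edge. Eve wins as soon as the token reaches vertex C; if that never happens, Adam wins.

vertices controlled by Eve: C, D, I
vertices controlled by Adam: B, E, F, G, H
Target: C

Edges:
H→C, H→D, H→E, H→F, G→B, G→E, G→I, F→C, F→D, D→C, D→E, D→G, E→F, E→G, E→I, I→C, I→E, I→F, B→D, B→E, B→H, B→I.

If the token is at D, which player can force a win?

Eve

A0 = {C}
A1: add {D, I} — D (Eve) has D→C; I (Eve) has I→C.
D ∈ A1, so Eve can force the target.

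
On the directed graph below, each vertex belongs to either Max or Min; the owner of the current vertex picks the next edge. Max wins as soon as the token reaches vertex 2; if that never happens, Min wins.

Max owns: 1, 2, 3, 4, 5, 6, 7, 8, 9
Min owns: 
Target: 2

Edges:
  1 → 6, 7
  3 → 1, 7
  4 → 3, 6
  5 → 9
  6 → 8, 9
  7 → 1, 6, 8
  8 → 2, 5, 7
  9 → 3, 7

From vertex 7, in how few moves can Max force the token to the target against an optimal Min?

2

A0 = {2}
A1: add {8} — 8 (Max) has 8→2.
A2: add {6, 7} — 6 (Max) has 6→8; 7 (Max) has 7→8.
7 enters the attractor at level 2, so Max can force the target in 2 moves from there.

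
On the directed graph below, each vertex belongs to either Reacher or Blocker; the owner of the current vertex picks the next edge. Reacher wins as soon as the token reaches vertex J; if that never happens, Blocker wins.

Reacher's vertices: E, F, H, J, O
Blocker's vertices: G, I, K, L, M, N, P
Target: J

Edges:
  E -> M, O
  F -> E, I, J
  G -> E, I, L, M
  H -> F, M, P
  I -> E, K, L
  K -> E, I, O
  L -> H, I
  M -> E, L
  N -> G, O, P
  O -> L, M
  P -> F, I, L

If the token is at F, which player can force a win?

Reacher

A0 = {J}
A1: add {F} — F (Reacher) has F→J.
F ∈ A1, so Reacher can force the target.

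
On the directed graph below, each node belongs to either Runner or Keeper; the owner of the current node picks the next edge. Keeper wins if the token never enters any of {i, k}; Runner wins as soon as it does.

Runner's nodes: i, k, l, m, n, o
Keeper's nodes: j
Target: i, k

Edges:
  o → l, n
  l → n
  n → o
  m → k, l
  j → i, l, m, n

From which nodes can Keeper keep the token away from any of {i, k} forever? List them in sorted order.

j, l, n, o

A0 = {i, k}
A1: add {m} — m (Runner) has m→k.
A2 = A1; e.g. j (Keeper) can still go to l. Fixed point.
Runner's attractor = {i, k, m}; Keeper avoids the target exactly from the complement.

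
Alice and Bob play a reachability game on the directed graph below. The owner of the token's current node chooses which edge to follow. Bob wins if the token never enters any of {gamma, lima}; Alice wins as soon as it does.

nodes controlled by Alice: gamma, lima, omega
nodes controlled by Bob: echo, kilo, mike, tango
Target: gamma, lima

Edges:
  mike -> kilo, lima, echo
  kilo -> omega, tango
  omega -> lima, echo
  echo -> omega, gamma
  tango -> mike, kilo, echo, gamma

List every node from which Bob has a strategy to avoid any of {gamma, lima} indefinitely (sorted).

kilo, mike, tango

A0 = {gamma, lima}
A1: add {omega} — omega (Alice) has omega→lima.
A2: add {echo} — echo (Bob): all of {omega, gamma} already in.
A3 = A2; e.g. mike (Bob) can still go to kilo. Fixed point.
Alice's attractor = {echo, gamma, lima, omega}; Bob avoids the target exactly from the complement.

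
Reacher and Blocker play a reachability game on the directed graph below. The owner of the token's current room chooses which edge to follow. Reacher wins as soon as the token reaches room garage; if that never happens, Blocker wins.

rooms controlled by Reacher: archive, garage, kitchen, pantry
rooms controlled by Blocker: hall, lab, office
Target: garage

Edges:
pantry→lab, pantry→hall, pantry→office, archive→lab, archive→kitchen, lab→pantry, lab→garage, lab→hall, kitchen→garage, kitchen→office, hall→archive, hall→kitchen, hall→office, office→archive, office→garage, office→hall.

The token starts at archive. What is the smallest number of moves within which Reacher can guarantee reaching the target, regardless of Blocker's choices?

A0 = {garage}
A1: add {kitchen} — kitchen (Reacher) has kitchen→garage.
A2: add {archive} — archive (Reacher) has archive→kitchen.
A3 = A2; e.g. pantry (Reacher) has no edge into A2. Fixed point.
archive enters the attractor at level 2, so Reacher can force the target in 2 moves from there.

2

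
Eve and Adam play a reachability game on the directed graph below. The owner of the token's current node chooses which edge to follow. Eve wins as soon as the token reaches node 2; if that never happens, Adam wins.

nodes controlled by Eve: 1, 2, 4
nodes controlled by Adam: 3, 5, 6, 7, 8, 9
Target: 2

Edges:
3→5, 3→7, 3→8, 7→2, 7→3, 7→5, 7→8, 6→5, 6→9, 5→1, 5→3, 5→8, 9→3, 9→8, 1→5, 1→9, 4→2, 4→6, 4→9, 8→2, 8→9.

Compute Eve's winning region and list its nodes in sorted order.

A0 = {2}
A1: add {4} — 4 (Eve) has 4→2.
A2 = A1; e.g. 1 (Eve) has no edge into A1. Fixed point.
Eve's winning region = {2, 4}.

2, 4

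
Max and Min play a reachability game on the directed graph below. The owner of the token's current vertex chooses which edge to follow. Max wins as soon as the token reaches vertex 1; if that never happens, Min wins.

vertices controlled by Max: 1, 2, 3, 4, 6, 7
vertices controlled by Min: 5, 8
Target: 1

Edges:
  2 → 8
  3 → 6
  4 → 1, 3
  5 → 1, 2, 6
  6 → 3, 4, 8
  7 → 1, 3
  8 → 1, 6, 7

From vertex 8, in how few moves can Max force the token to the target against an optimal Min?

A0 = {1}
A1: add {4, 7} — 4 (Max) has 4→1; 7 (Max) has 7→1.
A2: add {6} — 6 (Max) has 6→4.
A3: add {3, 8} — 3 (Max) has 3→6; 8 (Min): all of {1, 6, 7} already in.
8 enters the attractor at level 3, so Max can force the target in 3 moves from there.

3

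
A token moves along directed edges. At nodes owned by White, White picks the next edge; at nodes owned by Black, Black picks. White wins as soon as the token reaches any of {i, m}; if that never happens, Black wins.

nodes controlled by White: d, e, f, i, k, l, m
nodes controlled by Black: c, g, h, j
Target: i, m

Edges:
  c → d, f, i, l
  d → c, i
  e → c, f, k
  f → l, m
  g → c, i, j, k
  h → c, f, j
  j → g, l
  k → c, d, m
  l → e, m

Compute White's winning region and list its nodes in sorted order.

A0 = {i, m}
A1: add {d, f, k, l} — d (White) has d→i; f (White) has f→m; k (White) has k→m; l (White) has l→m.
A2: add {c, e} — c (Black): all of {d, f, i, l} already in; e (White) has e→f.
A3 = A2; e.g. g (Black) can still go to j. Fixed point.
White's winning region = {c, d, e, f, i, k, l, m}.

c, d, e, f, i, k, l, m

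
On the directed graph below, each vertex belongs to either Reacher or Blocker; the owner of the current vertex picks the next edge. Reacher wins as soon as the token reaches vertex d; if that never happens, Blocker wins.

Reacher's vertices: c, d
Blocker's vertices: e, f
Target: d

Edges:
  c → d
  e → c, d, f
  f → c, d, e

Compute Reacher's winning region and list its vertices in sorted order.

c, d

A0 = {d}
A1: add {c} — c (Reacher) has c→d.
A2 = A1; e.g. e (Blocker) can still go to f. Fixed point.
Reacher's winning region = {c, d}.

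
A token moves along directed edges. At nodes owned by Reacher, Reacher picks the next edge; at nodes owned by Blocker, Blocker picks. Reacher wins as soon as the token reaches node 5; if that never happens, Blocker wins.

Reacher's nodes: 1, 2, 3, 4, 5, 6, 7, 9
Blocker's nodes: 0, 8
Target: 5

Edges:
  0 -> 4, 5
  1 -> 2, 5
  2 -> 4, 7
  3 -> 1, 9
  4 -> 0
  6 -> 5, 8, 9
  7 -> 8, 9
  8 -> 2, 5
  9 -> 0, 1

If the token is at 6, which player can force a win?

A0 = {5}
A1: add {1, 6} — 1 (Reacher) has 1→5; 6 (Reacher) has 6→5.
6 ∈ A1, so Reacher can force the target.

Reacher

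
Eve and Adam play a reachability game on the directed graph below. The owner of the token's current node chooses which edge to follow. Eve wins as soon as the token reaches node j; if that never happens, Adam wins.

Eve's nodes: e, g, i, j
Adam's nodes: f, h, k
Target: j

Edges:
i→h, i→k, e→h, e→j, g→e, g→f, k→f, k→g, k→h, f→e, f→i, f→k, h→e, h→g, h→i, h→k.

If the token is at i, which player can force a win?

Adam

A0 = {j}
A1: add {e} — e (Eve) has e→j.
A2: add {g} — g (Eve) has g→e.
A3 = A2; e.g. f (Adam) can still go to i. Fixed point.
i never enters the attractor, so Adam can avoid the target forever.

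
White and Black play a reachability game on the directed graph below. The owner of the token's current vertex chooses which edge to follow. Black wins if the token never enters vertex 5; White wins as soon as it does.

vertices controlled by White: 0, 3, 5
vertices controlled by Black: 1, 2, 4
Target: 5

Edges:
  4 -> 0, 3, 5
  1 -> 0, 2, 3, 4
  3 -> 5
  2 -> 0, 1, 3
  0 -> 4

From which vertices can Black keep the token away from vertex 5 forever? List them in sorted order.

0, 1, 2, 4

A0 = {5}
A1: add {3} — 3 (White) has 3→5.
A2 = A1; e.g. 0 (White) has no edge into A1. Fixed point.
White's attractor = {3, 5}; Black avoids the target exactly from the complement.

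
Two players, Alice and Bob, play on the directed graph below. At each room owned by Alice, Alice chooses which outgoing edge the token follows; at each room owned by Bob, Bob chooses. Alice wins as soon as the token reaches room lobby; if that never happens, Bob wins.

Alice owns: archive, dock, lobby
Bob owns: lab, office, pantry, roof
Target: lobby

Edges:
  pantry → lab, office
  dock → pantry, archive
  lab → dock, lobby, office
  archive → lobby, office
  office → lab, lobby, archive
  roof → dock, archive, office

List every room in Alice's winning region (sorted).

A0 = {lobby}
A1: add {archive} — archive (Alice) has archive→lobby.
A2: add {dock} — dock (Alice) has dock→archive.
A3 = A2; e.g. pantry (Bob) can still go to lab. Fixed point.
Alice's winning region = {archive, dock, lobby}.

archive, dock, lobby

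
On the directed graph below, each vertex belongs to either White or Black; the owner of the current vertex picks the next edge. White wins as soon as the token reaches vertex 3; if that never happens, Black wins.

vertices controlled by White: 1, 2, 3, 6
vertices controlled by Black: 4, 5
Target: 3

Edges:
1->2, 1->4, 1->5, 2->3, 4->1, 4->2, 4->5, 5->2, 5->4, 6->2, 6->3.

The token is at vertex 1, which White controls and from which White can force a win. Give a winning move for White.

A0 = {3}
A1: add {2, 6} — 2 (White) has 2→3; 6 (White) has 6→3.
A2: add {1} — 1 (White) has 1→2.
A3 = A2; e.g. 4 (Black) can still go to 5. Fixed point.
From 1, successor 2 is in the attractor (rank 1); the other successors 4, 5 are not.

2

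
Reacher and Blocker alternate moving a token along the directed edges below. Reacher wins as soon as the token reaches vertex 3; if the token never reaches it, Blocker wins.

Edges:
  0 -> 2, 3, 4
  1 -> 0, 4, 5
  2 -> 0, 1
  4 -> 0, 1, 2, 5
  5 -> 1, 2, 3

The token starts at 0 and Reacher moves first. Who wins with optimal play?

Reacher

Track states (vertex, player-to-move).
A0 = {(3,Reacher), (3,Blocker)}
A1: add {(0,Reacher), (5,Reacher)}.
(0,Reacher) ∈ A1 ⇒ Reacher forces the target.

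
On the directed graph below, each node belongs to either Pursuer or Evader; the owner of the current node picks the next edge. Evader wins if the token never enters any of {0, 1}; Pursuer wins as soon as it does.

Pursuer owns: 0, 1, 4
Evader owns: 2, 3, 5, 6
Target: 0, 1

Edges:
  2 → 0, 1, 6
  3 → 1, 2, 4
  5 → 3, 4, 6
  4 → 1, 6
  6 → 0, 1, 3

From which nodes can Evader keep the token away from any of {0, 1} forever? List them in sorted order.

2, 3, 5, 6

A0 = {0, 1}
A1: add {4} — 4 (Pursuer) has 4→1.
A2 = A1; e.g. 2 (Evader) can still go to 6. Fixed point.
Pursuer's attractor = {0, 1, 4}; Evader avoids the target exactly from the complement.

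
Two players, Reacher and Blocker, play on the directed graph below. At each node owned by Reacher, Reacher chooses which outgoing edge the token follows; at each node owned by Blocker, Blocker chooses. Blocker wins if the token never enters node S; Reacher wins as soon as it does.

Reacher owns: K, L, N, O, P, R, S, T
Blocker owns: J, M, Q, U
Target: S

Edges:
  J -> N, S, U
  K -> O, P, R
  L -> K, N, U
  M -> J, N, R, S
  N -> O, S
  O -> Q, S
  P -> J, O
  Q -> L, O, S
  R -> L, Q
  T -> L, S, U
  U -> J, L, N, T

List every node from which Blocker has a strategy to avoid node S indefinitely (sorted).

A0 = {S}
A1: add {N, O, T} — N (Reacher) has N→S; O (Reacher) has O→S; T (Reacher) has T→S.
A2: add {K, L, P} — K (Reacher) has K→O; L (Reacher) has L→N; P (Reacher) has P→O.
A3: add {Q, R} — Q (Blocker): all of {L, O, S} already in; R (Reacher) has R→L.
A4 = A3; e.g. J (Blocker) can still go to U. Fixed point.
Reacher's attractor = {K, L, N, O, P, Q, R, S, T}; Blocker avoids the target exactly from the complement.

J, M, U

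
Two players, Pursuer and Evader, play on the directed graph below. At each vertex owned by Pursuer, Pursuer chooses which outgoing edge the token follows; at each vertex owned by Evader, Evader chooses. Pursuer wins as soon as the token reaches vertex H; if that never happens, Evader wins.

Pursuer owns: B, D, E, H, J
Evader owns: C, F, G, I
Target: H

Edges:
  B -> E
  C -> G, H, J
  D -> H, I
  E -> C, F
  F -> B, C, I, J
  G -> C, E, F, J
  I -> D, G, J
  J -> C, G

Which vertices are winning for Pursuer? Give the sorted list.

A0 = {H}
A1: add {D} — D (Pursuer) has D→H.
A2 = A1; e.g. B (Pursuer) has no edge into A1. Fixed point.
Pursuer's winning region = {D, H}.

D, H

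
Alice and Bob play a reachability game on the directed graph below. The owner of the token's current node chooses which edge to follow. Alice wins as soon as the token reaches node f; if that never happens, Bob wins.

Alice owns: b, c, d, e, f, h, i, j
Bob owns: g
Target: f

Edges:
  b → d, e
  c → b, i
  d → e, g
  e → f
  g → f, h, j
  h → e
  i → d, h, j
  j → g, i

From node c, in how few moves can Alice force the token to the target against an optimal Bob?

A0 = {f}
A1: add {e} — e (Alice) has e→f.
A2: add {b, d, h} — b (Alice) has b→e; d (Alice) has d→e; h (Alice) has h→e.
A3: add {c, i} — c (Alice) has c→b; i (Alice) has i→d.
c enters the attractor at level 3, so Alice can force the target in 3 moves from there.

3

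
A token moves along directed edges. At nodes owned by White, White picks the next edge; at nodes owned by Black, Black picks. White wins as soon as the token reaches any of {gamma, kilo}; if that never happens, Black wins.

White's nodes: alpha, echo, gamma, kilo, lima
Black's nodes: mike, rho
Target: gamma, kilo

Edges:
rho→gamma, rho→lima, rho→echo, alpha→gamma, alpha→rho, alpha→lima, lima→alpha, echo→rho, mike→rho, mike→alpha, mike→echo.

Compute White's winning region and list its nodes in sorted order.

A0 = {gamma, kilo}
A1: add {alpha} — alpha (White) has alpha→gamma.
A2: add {lima} — lima (White) has lima→alpha.
A3 = A2; e.g. rho (Black) can still go to echo. Fixed point.
White's winning region = {alpha, gamma, kilo, lima}.

alpha, gamma, kilo, lima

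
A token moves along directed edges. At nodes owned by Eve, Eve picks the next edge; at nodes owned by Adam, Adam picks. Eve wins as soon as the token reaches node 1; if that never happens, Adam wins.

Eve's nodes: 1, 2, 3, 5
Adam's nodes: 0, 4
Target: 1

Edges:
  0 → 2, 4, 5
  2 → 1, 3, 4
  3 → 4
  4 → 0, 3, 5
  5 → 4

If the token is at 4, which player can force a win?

A0 = {1}
A1: add {2} — 2 (Eve) has 2→1.
A2 = A1; e.g. 0 (Adam) can still go to 4. Fixed point.
4 never enters the attractor, so Adam can avoid the target forever.

Adam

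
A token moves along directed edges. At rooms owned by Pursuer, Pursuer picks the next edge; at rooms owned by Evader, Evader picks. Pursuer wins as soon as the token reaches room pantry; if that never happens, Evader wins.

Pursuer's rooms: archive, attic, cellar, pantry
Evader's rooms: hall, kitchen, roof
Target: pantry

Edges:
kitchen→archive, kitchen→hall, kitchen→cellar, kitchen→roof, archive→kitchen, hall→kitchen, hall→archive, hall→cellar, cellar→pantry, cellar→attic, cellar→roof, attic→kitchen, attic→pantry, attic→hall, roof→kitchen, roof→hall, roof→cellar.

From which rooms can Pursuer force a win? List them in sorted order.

attic, cellar, pantry

A0 = {pantry}
A1: add {attic, cellar} — cellar (Pursuer) has cellar→pantry; attic (Pursuer) has attic→pantry.
A2 = A1; e.g. kitchen (Evader) can still go to archive. Fixed point.
Pursuer's winning region = {attic, cellar, pantry}.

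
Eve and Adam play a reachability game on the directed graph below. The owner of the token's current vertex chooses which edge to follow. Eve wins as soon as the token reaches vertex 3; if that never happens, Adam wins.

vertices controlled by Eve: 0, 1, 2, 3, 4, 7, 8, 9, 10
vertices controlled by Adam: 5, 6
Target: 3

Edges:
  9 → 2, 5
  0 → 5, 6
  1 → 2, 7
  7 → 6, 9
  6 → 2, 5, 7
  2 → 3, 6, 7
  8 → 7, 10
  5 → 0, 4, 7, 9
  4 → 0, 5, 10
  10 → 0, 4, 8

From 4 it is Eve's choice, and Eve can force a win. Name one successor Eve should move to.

A0 = {3}
A1: add {2} — 2 (Eve) has 2→3.
A2: add {1, 9} — 1 (Eve) has 1→2; 9 (Eve) has 9→2.
A3: add {7} — 7 (Eve) has 7→9.
A4: add {8} — 8 (Eve) has 8→7.
A5: add {10} — 10 (Eve) has 10→8.
A6: add {4} — 4 (Eve) has 4→10.
A7 = A6; e.g. 0 (Eve) has no edge into A6. Fixed point.
From 4, successor 10 is in the attractor (rank 5); the other successors 0, 5 are not.

10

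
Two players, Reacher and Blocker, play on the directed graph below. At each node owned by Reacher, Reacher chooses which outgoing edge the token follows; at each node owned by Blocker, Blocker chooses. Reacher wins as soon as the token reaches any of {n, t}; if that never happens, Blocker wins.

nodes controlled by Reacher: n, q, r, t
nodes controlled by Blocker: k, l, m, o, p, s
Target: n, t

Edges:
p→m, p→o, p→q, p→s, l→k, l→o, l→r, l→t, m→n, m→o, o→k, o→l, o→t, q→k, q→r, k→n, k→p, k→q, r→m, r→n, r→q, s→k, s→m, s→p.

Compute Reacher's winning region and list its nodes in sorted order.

A0 = {n, t}
A1: add {r} — r (Reacher) has r→n.
A2: add {q} — q (Reacher) has q→r.
A3 = A2; e.g. k (Blocker) can still go to p. Fixed point.
Reacher's winning region = {n, q, r, t}.

n, q, r, t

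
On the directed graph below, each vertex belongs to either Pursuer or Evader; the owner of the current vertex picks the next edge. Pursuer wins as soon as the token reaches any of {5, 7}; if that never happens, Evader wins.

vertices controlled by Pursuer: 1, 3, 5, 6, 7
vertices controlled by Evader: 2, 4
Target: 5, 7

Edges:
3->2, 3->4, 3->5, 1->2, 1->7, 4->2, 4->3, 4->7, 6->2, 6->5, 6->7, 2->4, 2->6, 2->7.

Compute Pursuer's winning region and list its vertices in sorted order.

1, 3, 5, 6, 7

A0 = {5, 7}
A1: add {1, 3, 6} — 1 (Pursuer) has 1→7; 3 (Pursuer) has 3→5; 6 (Pursuer) has 6→5.
A2 = A1; e.g. 2 (Evader) can still go to 4. Fixed point.
Pursuer's winning region = {1, 3, 5, 6, 7}.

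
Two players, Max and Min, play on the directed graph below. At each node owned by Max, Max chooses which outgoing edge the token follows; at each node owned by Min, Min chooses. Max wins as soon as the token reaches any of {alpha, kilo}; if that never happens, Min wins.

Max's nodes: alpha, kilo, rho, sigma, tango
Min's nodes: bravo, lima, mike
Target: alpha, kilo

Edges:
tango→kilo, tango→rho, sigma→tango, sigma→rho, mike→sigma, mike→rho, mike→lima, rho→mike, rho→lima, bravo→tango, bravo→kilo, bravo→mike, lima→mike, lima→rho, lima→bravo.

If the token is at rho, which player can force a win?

A0 = {alpha, kilo}
A1: add {tango} — tango (Max) has tango→kilo.
A2: add {sigma} — sigma (Max) has sigma→tango.
A3 = A2; e.g. mike (Min) can still go to rho. Fixed point.
rho never enters the attractor, so Min can avoid the target forever.

Min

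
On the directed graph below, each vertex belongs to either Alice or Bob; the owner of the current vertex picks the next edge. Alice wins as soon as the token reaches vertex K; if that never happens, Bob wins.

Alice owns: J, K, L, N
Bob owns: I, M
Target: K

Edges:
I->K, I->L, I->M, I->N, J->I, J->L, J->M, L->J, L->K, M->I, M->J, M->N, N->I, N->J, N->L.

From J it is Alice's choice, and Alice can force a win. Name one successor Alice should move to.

A0 = {K}
A1: add {L} — L (Alice) has L→K.
A2: add {J, N} — J (Alice) has J→L; N (Alice) has N→L.
A3 = A2; e.g. I (Bob) can still go to M. Fixed point.
From J, successor L is in the attractor (rank 1); the other successors I, M are not.

L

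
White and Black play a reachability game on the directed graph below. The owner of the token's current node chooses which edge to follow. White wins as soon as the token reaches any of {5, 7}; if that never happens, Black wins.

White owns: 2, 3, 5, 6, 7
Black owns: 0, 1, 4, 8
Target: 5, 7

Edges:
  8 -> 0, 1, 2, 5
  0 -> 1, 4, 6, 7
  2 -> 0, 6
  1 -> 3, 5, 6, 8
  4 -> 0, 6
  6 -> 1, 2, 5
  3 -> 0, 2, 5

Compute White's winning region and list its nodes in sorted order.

2, 3, 5, 6, 7

A0 = {5, 7}
A1: add {3, 6} — 3 (White) has 3→5; 6 (White) has 6→5.
A2: add {2} — 2 (White) has 2→6.
A3 = A2; e.g. 0 (Black) can still go to 1. Fixed point.
White's winning region = {2, 3, 5, 6, 7}.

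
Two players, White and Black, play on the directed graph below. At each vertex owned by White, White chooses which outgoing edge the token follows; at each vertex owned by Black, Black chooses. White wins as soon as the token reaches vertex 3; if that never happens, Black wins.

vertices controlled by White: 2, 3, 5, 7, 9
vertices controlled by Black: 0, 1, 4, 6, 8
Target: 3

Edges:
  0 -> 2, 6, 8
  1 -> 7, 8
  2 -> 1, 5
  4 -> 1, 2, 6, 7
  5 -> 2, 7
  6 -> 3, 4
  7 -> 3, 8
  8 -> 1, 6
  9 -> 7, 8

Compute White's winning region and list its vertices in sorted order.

A0 = {3}
A1: add {7} — 7 (White) has 7→3.
A2: add {5, 9} — 5 (White) has 5→7; 9 (White) has 9→7.
A3: add {2} — 2 (White) has 2→5.
A4 = A3; e.g. 0 (Black) can still go to 6. Fixed point.
White's winning region = {2, 3, 5, 7, 9}.

2, 3, 5, 7, 9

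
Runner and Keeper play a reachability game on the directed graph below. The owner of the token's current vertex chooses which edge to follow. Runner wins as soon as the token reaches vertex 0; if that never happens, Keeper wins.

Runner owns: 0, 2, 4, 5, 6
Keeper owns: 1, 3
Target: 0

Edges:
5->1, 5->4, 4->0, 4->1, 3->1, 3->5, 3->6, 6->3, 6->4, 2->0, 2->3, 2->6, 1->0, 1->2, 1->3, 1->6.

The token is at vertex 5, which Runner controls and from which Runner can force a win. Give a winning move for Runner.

A0 = {0}
A1: add {2, 4} — 2 (Runner) has 2→0; 4 (Runner) has 4→0.
A2: add {5, 6} — 5 (Runner) has 5→4; 6 (Runner) has 6→4.
A3 = A2; e.g. 1 (Keeper) can still go to 3. Fixed point.
From 5, successor 4 is in the attractor (rank 1); the other successor 1 is not.

4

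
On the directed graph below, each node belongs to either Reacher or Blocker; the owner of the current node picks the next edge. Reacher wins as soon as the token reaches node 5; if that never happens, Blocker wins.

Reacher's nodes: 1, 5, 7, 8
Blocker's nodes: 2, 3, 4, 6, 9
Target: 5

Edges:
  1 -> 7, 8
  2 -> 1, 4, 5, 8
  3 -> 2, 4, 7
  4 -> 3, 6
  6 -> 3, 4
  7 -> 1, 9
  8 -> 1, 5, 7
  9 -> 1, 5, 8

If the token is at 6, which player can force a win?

A0 = {5}
A1: add {8} — 8 (Reacher) has 8→5.
A2: add {1} — 1 (Reacher) has 1→8.
A3: add {7, 9} — 7 (Reacher) has 7→1; 9 (Blocker): all of {1, 5, 8} already in.
A4 = A3; e.g. 2 (Blocker) can still go to 4. Fixed point.
6 never enters the attractor, so Blocker can avoid the target forever.

Blocker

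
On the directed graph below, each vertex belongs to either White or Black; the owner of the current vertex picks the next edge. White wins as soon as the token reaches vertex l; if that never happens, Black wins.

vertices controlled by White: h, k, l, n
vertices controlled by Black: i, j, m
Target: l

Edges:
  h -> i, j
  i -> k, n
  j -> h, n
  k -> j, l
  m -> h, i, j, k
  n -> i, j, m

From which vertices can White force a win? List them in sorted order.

k, l

A0 = {l}
A1: add {k} — k (White) has k→l.
A2 = A1; e.g. h (White) has no edge into A1. Fixed point.
White's winning region = {k, l}.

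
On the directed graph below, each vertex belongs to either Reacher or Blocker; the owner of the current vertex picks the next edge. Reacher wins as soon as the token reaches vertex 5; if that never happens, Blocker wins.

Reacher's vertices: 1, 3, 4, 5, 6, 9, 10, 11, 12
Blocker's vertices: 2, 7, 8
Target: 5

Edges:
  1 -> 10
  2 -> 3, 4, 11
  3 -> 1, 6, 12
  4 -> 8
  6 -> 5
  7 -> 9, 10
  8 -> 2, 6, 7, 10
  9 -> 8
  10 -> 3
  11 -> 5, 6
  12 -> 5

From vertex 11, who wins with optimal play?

Reacher

A0 = {5}
A1: add {6, 11, 12} — 6 (Reacher) has 6→5; 11 (Reacher) has 11→5; 12 (Reacher) has 12→5.
11 ∈ A1, so Reacher can force the target.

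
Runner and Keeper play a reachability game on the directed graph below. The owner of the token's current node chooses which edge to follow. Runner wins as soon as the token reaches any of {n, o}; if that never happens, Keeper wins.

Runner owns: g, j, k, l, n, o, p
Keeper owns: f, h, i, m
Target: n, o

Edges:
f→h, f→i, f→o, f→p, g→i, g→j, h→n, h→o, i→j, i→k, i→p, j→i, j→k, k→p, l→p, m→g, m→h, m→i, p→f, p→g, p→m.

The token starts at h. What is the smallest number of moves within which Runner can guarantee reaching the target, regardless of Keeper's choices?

1

A0 = {n, o}
A1: add {h} — h (Keeper): all of {n, o} already in.
A2 = A1; e.g. f (Keeper) can still go to i. Fixed point.
h enters the attractor at level 1, so Runner can force the target in 1 move from there.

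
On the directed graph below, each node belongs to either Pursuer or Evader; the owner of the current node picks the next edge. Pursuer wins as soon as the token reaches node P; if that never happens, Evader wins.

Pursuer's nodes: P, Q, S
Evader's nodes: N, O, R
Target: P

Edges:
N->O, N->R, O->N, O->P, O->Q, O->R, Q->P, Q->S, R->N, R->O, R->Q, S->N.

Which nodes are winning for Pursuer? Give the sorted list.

A0 = {P}
A1: add {Q} — Q (Pursuer) has Q→P.
A2 = A1; e.g. N (Evader) can still go to O. Fixed point.
Pursuer's winning region = {P, Q}.

P, Q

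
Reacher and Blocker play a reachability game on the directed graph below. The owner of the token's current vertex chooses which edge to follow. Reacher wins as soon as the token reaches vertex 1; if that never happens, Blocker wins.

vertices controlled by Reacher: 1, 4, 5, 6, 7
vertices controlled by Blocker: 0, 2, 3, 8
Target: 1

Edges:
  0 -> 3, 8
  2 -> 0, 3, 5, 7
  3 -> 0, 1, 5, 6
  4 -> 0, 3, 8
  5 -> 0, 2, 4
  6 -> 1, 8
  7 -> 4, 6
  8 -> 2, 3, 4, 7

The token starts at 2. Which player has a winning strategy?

Blocker

A0 = {1}
A1: add {6} — 6 (Reacher) has 6→1.
A2: add {7} — 7 (Reacher) has 7→6.
A3 = A2; e.g. 0 (Blocker) can still go to 3. Fixed point.
2 never enters the attractor, so Blocker can avoid the target forever.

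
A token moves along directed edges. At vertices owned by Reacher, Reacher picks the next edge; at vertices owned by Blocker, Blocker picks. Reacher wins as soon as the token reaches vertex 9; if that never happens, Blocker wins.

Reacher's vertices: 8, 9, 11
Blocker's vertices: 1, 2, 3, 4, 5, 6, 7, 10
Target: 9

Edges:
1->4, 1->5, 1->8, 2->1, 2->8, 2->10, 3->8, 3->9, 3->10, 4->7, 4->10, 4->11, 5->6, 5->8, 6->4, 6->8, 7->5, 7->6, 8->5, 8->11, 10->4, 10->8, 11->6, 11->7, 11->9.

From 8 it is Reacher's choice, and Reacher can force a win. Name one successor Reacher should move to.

A0 = {9}
A1: add {11} — 11 (Reacher) has 11→9.
A2: add {8} — 8 (Reacher) has 8→11.
A3 = A2; e.g. 1 (Blocker) can still go to 4. Fixed point.
From 8, successor 11 is in the attractor (rank 1); the other successor 5 is not.

11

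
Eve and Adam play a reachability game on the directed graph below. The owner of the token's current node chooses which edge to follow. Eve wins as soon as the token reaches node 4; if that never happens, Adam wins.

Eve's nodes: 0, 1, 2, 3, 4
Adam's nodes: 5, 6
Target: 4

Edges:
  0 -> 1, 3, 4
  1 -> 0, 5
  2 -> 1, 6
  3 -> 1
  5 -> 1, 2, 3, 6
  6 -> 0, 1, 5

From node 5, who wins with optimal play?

A0 = {4}
A1: add {0} — 0 (Eve) has 0→4.
A2: add {1} — 1 (Eve) has 1→0.
A3: add {2, 3} — 2 (Eve) has 2→1; 3 (Eve) has 3→1.
A4 = A3; e.g. 5 (Adam) can still go to 6. Fixed point.
5 never enters the attractor, so Adam can avoid the target forever.

Adam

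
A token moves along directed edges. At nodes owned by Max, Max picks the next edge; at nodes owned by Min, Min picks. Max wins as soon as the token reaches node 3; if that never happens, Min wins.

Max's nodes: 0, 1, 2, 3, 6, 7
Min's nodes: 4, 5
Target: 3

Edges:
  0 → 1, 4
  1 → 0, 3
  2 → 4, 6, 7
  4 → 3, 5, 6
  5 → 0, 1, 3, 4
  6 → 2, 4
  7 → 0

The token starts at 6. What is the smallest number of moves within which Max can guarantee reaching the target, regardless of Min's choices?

A0 = {3}
A1: add {1} — 1 (Max) has 1→3.
A2: add {0} — 0 (Max) has 0→1.
A3: add {7} — 7 (Max) has 7→0.
A4: add {2} — 2 (Max) has 2→7.
A5: add {6} — 6 (Max) has 6→2.
A6 = A5; e.g. 4 (Min) can still go to 5. Fixed point.
6 enters the attractor at level 5, so Max can force the target in 5 moves from there.

5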